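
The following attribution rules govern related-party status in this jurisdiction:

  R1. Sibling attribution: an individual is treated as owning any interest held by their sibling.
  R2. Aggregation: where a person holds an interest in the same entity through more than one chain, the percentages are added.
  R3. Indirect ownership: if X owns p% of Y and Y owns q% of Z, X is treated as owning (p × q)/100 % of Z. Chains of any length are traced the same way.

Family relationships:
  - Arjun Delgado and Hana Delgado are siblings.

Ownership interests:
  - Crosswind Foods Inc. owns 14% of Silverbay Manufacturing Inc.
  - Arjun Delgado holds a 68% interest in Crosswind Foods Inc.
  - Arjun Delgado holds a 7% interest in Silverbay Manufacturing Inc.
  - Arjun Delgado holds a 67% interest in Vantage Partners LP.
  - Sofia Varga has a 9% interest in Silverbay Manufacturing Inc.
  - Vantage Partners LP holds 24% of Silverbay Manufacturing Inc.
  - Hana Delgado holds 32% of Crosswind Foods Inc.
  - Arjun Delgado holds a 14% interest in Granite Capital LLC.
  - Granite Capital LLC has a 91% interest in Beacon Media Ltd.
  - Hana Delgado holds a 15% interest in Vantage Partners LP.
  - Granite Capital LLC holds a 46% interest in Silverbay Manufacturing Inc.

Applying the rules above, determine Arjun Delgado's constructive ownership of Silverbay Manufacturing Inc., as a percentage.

By sibling attribution (R1), Arjun Delgado is treated as also owning Hana Delgado's interest in Crosswind Foods Inc, giving 68% + 32% = 100%.
By sibling attribution (R1), Arjun Delgado is treated as also owning Hana Delgado's interest in Vantage Partners LP, giving 67% + 15% = 82%.
Chain via Crosswind Foods Inc. (R3): 100% × 14% = 14% of Silverbay Manufacturing Inc.
Chain via Vantage Partners LP (R3): 82% × 24% = 19.68% of Silverbay Manufacturing Inc.
Chain via Granite Capital LLC (R3): 14% × 46% = 6.44% of Silverbay Manufacturing Inc.
Direct interest in Silverbay Manufacturing Inc: 7%.
Aggregating (R2): 14% + 19.68% + 6.44% + 7% = 47.12%.

47.12%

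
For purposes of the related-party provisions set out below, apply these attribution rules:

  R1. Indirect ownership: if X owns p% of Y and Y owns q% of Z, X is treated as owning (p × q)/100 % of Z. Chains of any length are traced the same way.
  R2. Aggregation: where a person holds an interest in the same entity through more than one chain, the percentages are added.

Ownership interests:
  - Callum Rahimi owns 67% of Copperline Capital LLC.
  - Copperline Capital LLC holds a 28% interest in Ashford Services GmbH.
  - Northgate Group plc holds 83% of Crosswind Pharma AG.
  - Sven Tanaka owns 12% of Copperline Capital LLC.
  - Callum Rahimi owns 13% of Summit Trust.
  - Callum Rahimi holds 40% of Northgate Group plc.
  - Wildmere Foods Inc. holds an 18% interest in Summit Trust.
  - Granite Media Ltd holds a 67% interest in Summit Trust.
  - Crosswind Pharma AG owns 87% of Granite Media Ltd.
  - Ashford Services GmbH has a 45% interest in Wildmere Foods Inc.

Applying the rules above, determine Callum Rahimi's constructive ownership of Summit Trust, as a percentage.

Chain via Copperline Capital LLC → Ashford Services GmbH → Wildmere Foods Inc. (R1): 67% × 28% × 45% × 18% = 1.51956% of Summit Trust.
Chain via Northgate Group plc → Crosswind Pharma AG → Granite Media Ltd (R1): 40% × 83% × 87% × 67% = 19.35228% of Summit Trust.
Direct interest in Summit Trust: 13%.
Aggregating (R2): 1.51956% + 19.35228% + 13% = 33.87184%.

33.87184%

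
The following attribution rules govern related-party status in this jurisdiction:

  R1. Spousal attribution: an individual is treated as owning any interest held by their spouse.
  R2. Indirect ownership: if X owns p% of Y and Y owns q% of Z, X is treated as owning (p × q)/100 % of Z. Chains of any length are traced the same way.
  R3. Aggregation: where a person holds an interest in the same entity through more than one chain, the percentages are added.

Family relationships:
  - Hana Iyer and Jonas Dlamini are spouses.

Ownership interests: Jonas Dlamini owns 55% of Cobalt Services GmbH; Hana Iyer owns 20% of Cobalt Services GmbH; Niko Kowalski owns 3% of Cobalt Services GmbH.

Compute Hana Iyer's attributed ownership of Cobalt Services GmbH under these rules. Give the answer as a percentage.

By spousal attribution (R1), Hana Iyer is treated as also owning Jonas Dlamini's interest in Cobalt Services GmbH, giving 20% + 55% = 75%.
Direct interest in Cobalt Services GmbH: 75%.

75%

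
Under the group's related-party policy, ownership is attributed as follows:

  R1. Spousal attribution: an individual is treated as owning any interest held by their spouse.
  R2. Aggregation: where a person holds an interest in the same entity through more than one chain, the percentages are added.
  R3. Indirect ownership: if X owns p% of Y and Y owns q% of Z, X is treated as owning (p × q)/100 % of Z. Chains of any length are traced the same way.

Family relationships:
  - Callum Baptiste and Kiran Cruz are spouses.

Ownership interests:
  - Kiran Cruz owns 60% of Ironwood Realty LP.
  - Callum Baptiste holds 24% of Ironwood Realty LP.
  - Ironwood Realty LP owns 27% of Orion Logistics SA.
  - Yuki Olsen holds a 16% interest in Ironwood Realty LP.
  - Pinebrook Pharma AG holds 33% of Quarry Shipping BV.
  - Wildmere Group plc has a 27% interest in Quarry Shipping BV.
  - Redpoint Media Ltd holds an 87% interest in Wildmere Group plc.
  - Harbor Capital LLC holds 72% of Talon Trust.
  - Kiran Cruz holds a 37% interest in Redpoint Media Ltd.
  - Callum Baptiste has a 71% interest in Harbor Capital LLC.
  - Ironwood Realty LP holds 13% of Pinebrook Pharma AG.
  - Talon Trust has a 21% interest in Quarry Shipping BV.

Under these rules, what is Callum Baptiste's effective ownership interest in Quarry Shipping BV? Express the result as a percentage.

By spousal attribution (R1), Callum Baptiste is treated as also owning Kiran Cruz's interest in Ironwood Realty LP, giving 24% + 60% = 84%.
By spousal attribution (R1), Callum Baptiste is treated as owning Kiran Cruz's 37% interest in Redpoint Media Ltd.
Chain via Ironwood Realty LP → Pinebrook Pharma AG (R3): 84% × 13% × 33% = 3.6036% of Quarry Shipping BV.
Chain via Harbor Capital LLC → Talon Trust (R3): 71% × 72% × 21% = 10.7352% of Quarry Shipping BV.
Chain via Redpoint Media Ltd → Wildmere Group plc (R3): 37% × 87% × 27% = 8.6913% of Quarry Shipping BV.
Aggregating (R2): 3.6036% + 10.7352% + 8.6913% = 23.0301%.

23.0301%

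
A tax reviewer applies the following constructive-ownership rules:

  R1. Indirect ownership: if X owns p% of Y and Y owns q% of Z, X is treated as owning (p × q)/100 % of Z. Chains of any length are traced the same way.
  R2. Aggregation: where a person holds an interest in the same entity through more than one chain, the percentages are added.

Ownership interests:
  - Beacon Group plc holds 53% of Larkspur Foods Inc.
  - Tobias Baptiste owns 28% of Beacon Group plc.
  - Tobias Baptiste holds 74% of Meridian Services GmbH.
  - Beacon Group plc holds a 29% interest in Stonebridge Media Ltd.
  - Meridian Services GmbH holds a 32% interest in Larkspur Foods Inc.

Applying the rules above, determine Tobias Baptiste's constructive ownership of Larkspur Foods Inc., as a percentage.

Chain via Beacon Group plc (R1): 28% × 53% = 14.84% of Larkspur Foods Inc.
Chain via Meridian Services GmbH (R1): 74% × 32% = 23.68% of Larkspur Foods Inc.
Aggregating (R2): 14.84% + 23.68% = 38.52%.

38.52%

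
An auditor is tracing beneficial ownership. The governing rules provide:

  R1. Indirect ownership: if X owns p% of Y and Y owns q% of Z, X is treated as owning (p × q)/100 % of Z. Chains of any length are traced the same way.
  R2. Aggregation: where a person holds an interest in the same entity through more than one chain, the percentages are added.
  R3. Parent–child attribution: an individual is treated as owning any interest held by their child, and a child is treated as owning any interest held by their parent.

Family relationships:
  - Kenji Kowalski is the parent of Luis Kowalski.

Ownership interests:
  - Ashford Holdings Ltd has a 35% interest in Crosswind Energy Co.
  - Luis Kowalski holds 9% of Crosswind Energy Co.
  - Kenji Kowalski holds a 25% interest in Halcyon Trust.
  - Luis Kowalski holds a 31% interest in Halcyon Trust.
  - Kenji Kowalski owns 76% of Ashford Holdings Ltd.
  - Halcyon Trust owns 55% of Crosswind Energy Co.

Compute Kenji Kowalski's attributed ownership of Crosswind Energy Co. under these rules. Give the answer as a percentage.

By parent–child attribution (R3), Kenji Kowalski is treated as also owning Luis Kowalski's interest in Halcyon Trust, giving 25% + 31% = 56%.
By parent–child attribution (R3), Kenji Kowalski is treated as owning Luis Kowalski's 9% interest in Crosswind Energy Co.
Chain via Halcyon Trust (R1): 56% × 55% = 30.8% of Crosswind Energy Co.
Chain via Ashford Holdings Ltd (R1): 76% × 35% = 26.6% of Crosswind Energy Co.
Direct interest in Crosswind Energy Co: 9%.
Aggregating (R2): 30.8% + 26.6% + 9% = 66.4%.

66.4%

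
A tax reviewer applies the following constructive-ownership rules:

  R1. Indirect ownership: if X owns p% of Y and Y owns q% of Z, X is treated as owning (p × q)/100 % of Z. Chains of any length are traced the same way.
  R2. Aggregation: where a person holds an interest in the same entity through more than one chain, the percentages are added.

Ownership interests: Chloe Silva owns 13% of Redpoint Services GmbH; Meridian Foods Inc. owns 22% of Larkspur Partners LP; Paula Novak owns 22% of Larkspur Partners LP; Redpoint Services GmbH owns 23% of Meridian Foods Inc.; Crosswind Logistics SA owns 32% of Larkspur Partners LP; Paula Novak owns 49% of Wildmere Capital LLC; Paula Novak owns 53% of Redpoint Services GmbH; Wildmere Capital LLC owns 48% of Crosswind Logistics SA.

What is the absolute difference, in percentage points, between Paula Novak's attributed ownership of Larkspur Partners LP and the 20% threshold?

Chain via Wildmere Capital LLC → Crosswind Logistics SA (R1): 49% × 48% × 32% = 7.5264% of Larkspur Partners LP.
Chain via Redpoint Services GmbH → Meridian Foods Inc. (R1): 53% × 23% × 22% = 2.6818% of Larkspur Partners LP.
Direct interest in Larkspur Partners LP: 22%.
Aggregating (R2): 7.5264% + 2.6818% + 22% = 32.2082%.
32.2082% exceeds the 20% threshold by 12.2082 percentage points.

12.2082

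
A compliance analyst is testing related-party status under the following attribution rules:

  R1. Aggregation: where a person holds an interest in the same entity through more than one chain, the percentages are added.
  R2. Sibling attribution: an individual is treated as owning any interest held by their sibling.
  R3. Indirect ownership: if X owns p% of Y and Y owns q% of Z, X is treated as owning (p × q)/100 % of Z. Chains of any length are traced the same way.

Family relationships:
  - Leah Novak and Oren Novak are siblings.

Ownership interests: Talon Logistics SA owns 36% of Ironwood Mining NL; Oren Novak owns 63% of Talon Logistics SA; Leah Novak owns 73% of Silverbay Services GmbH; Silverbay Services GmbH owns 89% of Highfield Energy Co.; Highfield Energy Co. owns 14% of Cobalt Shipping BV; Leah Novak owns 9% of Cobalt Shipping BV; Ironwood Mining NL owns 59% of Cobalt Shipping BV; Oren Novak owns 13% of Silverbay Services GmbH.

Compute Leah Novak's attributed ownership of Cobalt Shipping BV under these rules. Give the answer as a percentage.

By sibling attribution (R2), Leah Novak is treated as also owning Oren Novak's interest in Silverbay Services GmbH, giving 73% + 13% = 86%.
By sibling attribution (R2), Leah Novak is treated as owning Oren Novak's 63% interest in Talon Logistics SA.
Chain via Silverbay Services GmbH → Highfield Energy Co. (R3): 86% × 89% × 14% = 10.7156% of Cobalt Shipping BV.
Direct interest in Cobalt Shipping BV: 9%.
Chain via Talon Logistics SA → Ironwood Mining NL (R3): 63% × 36% × 59% = 13.3812% of Cobalt Shipping BV.
Aggregating (R1): 10.7156% + 9% + 13.3812% = 33.0968%.

33.0968%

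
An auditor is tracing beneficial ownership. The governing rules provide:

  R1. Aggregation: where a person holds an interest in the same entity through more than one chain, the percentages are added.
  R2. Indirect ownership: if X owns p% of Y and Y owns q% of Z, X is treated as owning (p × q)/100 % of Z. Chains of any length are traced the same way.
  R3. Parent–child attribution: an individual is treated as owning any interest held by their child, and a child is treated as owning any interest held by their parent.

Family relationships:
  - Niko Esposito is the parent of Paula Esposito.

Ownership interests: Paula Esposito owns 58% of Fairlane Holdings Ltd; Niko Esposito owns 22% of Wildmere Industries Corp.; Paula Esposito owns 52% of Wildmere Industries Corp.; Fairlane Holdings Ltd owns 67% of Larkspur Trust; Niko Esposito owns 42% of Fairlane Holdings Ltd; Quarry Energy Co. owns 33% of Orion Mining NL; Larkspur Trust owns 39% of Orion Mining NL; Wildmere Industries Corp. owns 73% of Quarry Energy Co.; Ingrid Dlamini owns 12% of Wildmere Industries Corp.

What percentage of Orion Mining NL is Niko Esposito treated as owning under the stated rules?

By parent–child attribution (R3), Niko Esposito is treated as also owning Paula Esposito's interest in Wildmere Industries Corp, giving 22% + 52% = 74%.
By parent–child attribution (R3), Niko Esposito is treated as also owning Paula Esposito's interest in Fairlane Holdings Ltd, giving 42% + 58% = 100%.
Chain via Wildmere Industries Corp. → Quarry Energy Co. (R2): 74% × 73% × 33% = 17.8266% of Orion Mining NL.
Chain via Fairlane Holdings Ltd → Larkspur Trust (R2): 100% × 67% × 39% = 26.13% of Orion Mining NL.
Aggregating (R1): 17.8266% + 26.13% = 43.9566%.

43.9566%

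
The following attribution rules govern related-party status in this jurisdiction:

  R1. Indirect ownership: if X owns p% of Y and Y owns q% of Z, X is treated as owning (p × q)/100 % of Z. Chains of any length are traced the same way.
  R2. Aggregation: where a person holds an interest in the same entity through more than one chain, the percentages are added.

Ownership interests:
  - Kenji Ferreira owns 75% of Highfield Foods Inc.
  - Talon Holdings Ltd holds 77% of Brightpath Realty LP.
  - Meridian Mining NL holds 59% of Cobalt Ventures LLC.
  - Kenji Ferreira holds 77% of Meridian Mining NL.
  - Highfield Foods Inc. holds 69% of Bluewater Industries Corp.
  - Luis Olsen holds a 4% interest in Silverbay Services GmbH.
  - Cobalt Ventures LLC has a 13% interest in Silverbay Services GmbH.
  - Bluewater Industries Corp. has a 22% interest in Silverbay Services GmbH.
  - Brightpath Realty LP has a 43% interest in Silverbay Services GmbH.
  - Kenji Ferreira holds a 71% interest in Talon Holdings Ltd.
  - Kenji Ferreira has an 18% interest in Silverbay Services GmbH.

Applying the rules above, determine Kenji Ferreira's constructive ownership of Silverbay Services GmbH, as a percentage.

Chain via Talon Holdings Ltd → Brightpath Realty LP (R1): 71% × 77% × 43% = 23.5081% of Silverbay Services GmbH.
Chain via Meridian Mining NL → Cobalt Ventures LLC (R1): 77% × 59% × 13% = 5.9059% of Silverbay Services GmbH.
Chain via Highfield Foods Inc. → Bluewater Industries Corp. (R1): 75% × 69% × 22% = 11.385% of Silverbay Services GmbH.
Direct interest in Silverbay Services GmbH: 18%.
Aggregating (R2): 23.5081% + 5.9059% + 11.385% + 18% = 58.799%.

58.799%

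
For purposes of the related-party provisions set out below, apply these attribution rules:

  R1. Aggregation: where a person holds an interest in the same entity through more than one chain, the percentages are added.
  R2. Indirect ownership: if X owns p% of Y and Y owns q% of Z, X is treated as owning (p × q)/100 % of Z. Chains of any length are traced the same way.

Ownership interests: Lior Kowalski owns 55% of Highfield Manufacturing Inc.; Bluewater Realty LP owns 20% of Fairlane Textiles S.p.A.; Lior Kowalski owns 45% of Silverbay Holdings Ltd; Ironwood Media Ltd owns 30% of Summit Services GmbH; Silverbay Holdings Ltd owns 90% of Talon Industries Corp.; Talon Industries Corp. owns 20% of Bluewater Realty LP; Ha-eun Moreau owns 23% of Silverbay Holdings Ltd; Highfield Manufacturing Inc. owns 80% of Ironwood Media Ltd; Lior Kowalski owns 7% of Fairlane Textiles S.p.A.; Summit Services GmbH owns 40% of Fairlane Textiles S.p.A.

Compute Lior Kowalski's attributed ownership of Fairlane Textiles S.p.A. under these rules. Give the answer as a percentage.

Chain via Silverbay Holdings Ltd → Talon Industries Corp. → Bluewater Realty LP (R2): 45% × 90% × 20% × 20% = 1.62% of Fairlane Textiles S.p.A.
Chain via Highfield Manufacturing Inc. → Ironwood Media Ltd → Summit Services GmbH (R2): 55% × 80% × 30% × 40% = 5.28% of Fairlane Textiles S.p.A.
Direct interest in Fairlane Textiles S.p.A: 7%.
Aggregating (R1): 1.62% + 5.28% + 7% = 13.9%.

13.9%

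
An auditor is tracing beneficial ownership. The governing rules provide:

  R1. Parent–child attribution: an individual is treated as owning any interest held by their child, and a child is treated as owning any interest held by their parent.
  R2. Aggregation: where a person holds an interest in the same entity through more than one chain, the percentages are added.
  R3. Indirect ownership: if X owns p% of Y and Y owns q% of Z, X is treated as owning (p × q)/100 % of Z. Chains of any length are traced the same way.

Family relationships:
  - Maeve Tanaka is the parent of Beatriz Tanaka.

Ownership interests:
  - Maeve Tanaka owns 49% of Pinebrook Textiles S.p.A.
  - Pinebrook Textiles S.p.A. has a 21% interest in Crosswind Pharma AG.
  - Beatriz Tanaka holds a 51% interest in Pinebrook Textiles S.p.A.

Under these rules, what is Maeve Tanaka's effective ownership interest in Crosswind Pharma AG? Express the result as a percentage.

By parent–child attribution (R1), Maeve Tanaka is treated as also owning Beatriz Tanaka's interest in Pinebrook Textiles S.p.A, giving 49% + 51% = 100%.
Chain via Pinebrook Textiles S.p.A. (R3): 100% × 21% = 21% of Crosswind Pharma AG.

21%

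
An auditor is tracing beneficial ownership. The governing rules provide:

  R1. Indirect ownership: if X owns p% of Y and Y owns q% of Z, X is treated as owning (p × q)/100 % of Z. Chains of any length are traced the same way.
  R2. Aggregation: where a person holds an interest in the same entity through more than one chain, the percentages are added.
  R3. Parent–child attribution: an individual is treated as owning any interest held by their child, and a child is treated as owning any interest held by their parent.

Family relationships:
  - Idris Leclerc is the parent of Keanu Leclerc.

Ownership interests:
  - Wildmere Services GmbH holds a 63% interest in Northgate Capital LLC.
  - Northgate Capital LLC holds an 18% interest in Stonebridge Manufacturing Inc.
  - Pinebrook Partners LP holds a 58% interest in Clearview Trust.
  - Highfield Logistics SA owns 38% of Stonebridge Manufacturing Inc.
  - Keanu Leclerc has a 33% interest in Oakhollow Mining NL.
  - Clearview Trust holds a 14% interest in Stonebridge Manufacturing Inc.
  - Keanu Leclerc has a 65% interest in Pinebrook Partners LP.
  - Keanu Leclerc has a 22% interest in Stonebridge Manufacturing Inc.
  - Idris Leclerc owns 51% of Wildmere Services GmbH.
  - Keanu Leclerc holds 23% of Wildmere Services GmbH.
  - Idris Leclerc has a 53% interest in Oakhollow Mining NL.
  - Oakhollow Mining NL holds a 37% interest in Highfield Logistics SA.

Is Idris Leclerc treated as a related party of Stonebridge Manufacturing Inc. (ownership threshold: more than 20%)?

By parent–child attribution (R3), Idris Leclerc is treated as also owning Keanu Leclerc's interest in Wildmere Services GmbH, giving 51% + 23% = 74%.
By parent–child attribution (R3), Idris Leclerc is treated as also owning Keanu Leclerc's interest in Oakhollow Mining NL, giving 53% + 33% = 86%.
By parent–child attribution (R3), Idris Leclerc is treated as owning Keanu Leclerc's 65% interest in Pinebrook Partners LP.
By parent–child attribution (R3), Idris Leclerc is treated as owning Keanu Leclerc's 22% interest in Stonebridge Manufacturing Inc.
Chain via Wildmere Services GmbH → Northgate Capital LLC (R1): 74% × 63% × 18% = 8.3916% of Stonebridge Manufacturing Inc.
Chain via Oakhollow Mining NL → Highfield Logistics SA (R1): 86% × 37% × 38% = 12.0916% of Stonebridge Manufacturing Inc.
Chain via Pinebrook Partners LP → Clearview Trust (R1): 65% × 58% × 14% = 5.278% of Stonebridge Manufacturing Inc.
Direct interest in Stonebridge Manufacturing Inc: 22%.
Aggregating (R2): 8.3916% + 12.0916% + 5.278% + 22% = 47.7612%.
47.7612% exceeds the 20% threshold, so Idris is a related party to Stonebridge Manufacturing Inc.

Yes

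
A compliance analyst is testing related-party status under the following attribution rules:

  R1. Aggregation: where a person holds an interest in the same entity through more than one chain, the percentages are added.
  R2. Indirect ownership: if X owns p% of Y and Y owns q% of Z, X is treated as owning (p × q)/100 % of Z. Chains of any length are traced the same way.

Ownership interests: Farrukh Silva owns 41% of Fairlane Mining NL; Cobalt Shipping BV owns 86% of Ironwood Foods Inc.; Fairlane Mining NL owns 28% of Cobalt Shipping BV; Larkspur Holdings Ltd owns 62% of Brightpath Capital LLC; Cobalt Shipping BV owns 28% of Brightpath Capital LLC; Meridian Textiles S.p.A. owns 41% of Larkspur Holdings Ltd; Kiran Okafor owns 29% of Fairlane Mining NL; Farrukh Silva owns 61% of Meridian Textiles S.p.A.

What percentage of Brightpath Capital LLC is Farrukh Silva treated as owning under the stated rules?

Chain via Meridian Textiles S.p.A. → Larkspur Holdings Ltd (R2): 61% × 41% × 62% = 15.5062% of Brightpath Capital LLC.
Chain via Fairlane Mining NL → Cobalt Shipping BV (R2): 41% × 28% × 28% = 3.2144% of Brightpath Capital LLC.
Aggregating (R1): 15.5062% + 3.2144% = 18.7206%.

18.7206%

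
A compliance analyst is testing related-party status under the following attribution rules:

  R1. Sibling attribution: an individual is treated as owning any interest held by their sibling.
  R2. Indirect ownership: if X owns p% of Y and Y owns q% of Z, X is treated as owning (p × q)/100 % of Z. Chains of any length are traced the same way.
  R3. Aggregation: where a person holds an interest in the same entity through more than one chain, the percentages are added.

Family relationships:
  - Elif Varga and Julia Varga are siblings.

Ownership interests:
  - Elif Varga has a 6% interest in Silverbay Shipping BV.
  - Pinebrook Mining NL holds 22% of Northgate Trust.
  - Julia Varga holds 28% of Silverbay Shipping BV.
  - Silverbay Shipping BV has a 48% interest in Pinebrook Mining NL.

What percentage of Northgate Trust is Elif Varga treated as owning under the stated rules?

3.5904%

By sibling attribution (R1), Elif Varga is treated as also owning Julia Varga's interest in Silverbay Shipping BV, giving 6% + 28% = 34%.
Chain via Silverbay Shipping BV → Pinebrook Mining NL (R2): 34% × 48% × 22% = 3.5904% of Northgate Trust.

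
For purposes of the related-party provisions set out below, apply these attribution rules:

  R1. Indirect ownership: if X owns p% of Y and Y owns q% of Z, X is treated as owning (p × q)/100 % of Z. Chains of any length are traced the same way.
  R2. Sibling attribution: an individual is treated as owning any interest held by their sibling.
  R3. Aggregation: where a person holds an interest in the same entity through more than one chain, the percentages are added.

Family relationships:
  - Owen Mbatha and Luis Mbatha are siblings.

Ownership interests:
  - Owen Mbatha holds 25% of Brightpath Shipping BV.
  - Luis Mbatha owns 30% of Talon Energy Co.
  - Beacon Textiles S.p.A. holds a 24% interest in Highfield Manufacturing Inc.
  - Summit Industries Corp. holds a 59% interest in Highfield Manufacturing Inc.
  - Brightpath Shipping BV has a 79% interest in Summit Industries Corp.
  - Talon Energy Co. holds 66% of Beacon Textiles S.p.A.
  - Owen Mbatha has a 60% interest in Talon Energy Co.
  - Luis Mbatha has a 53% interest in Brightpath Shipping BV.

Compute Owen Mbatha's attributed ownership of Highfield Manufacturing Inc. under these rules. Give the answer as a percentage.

By sibling attribution (R2), Owen Mbatha is treated as also owning Luis Mbatha's interest in Talon Energy Co, giving 60% + 30% = 90%.
By sibling attribution (R2), Owen Mbatha is treated as also owning Luis Mbatha's interest in Brightpath Shipping BV, giving 25% + 53% = 78%.
Chain via Talon Energy Co. → Beacon Textiles S.p.A. (R1): 90% × 66% × 24% = 14.256% of Highfield Manufacturing Inc.
Chain via Brightpath Shipping BV → Summit Industries Corp. (R1): 78% × 79% × 59% = 36.3558% of Highfield Manufacturing Inc.
Aggregating (R3): 14.256% + 36.3558% = 50.6118%.

50.6118%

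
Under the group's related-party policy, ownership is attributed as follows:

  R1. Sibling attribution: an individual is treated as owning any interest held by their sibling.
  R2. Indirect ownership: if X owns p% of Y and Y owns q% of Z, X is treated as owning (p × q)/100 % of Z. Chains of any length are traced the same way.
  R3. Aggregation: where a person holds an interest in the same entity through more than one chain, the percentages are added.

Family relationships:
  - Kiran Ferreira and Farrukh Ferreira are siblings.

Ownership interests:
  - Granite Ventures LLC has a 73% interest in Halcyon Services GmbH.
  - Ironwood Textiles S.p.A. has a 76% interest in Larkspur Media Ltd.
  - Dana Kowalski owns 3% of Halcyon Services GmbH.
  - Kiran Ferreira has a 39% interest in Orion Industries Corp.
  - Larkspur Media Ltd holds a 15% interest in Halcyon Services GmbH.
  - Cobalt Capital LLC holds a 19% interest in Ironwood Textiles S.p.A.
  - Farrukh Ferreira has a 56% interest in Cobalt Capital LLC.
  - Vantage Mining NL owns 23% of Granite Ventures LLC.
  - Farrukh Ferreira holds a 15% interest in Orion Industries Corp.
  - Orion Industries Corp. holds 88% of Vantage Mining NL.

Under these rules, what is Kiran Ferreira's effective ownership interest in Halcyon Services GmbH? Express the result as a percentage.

9.191568%

By sibling attribution (R1), Kiran Ferreira is treated as also owning Farrukh Ferreira's interest in Orion Industries Corp, giving 39% + 15% = 54%.
By sibling attribution (R1), Kiran Ferreira is treated as owning Farrukh Ferreira's 56% interest in Cobalt Capital LLC.
Chain via Orion Industries Corp. → Vantage Mining NL → Granite Ventures LLC (R2): 54% × 88% × 23% × 73% = 7.978608% of Halcyon Services GmbH.
Chain via Cobalt Capital LLC → Ironwood Textiles S.p.A. → Larkspur Media Ltd (R2): 56% × 19% × 76% × 15% = 1.21296% of Halcyon Services GmbH.
Aggregating (R3): 7.978608% + 1.21296% = 9.191568%.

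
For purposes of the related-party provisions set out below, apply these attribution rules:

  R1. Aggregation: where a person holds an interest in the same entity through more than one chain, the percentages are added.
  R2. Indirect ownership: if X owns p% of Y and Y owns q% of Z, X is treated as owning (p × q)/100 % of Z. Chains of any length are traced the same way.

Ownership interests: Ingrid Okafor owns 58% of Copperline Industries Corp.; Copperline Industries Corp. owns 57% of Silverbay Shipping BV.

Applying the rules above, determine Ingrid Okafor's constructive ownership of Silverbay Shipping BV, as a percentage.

33.06%

Chain via Copperline Industries Corp. (R2): 58% × 57% = 33.06% of Silverbay Shipping BV.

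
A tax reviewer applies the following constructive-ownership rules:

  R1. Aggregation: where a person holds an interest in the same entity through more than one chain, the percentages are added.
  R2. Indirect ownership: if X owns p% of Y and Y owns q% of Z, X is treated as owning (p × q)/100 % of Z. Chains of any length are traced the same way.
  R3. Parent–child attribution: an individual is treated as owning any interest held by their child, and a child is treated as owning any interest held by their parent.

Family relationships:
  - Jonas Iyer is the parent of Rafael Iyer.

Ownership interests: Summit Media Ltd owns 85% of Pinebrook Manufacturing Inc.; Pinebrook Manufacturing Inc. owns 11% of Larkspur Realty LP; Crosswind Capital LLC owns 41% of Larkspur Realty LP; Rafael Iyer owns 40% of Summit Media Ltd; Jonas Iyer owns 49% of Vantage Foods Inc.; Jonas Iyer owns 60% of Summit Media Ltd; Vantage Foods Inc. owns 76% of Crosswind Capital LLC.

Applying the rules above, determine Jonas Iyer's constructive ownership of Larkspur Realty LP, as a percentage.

By parent–child attribution (R3), Jonas Iyer is treated as also owning Rafael Iyer's interest in Summit Media Ltd, giving 60% + 40% = 100%.
Chain via Vantage Foods Inc. → Crosswind Capital LLC (R2): 49% × 76% × 41% = 15.2684% of Larkspur Realty LP.
Chain via Summit Media Ltd → Pinebrook Manufacturing Inc. (R2): 100% × 85% × 11% = 9.35% of Larkspur Realty LP.
Aggregating (R1): 15.2684% + 9.35% = 24.6184%.

24.6184%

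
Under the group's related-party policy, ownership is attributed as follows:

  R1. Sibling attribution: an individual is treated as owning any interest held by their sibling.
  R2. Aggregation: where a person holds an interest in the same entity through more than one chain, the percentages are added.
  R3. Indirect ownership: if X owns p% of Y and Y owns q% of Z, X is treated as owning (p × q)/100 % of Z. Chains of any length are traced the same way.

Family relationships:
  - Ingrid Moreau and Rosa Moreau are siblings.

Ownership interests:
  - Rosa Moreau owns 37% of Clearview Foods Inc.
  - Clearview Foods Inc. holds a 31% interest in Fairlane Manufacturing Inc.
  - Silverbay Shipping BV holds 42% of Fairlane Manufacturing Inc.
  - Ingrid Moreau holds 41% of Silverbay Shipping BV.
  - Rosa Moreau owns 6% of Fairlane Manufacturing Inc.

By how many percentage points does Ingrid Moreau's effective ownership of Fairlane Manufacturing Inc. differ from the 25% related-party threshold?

9.69

By sibling attribution (R1), Ingrid Moreau is treated as owning Rosa Moreau's 37% interest in Clearview Foods Inc.
By sibling attribution (R1), Ingrid Moreau is treated as owning Rosa Moreau's 6% interest in Fairlane Manufacturing Inc.
Chain via Silverbay Shipping BV (R3): 41% × 42% = 17.22% of Fairlane Manufacturing Inc.
Chain via Clearview Foods Inc. (R3): 37% × 31% = 11.47% of Fairlane Manufacturing Inc.
Direct interest in Fairlane Manufacturing Inc: 6%.
Aggregating (R2): 17.22% + 11.47% + 6% = 34.69%.
34.69% exceeds the 25% threshold by 9.69 percentage points.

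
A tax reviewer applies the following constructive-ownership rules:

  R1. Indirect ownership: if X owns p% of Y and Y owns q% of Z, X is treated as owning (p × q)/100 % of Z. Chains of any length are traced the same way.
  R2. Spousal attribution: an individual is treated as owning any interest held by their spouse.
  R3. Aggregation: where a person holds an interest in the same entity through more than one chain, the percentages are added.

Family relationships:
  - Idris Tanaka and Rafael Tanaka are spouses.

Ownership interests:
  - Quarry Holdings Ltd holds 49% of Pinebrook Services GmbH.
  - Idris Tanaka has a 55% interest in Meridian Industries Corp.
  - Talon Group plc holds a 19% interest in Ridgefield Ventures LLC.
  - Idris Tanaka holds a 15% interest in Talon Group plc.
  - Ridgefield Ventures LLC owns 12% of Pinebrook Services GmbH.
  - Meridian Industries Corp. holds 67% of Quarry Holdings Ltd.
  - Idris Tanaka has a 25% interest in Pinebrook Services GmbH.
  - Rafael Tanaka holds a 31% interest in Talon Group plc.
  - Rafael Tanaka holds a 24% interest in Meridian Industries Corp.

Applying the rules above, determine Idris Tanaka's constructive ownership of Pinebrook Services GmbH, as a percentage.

51.9845%

By spousal attribution (R2), Idris Tanaka is treated as also owning Rafael Tanaka's interest in Talon Group plc, giving 15% + 31% = 46%.
By spousal attribution (R2), Idris Tanaka is treated as also owning Rafael Tanaka's interest in Meridian Industries Corp, giving 55% + 24% = 79%.
Chain via Talon Group plc → Ridgefield Ventures LLC (R1): 46% × 19% × 12% = 1.0488% of Pinebrook Services GmbH.
Chain via Meridian Industries Corp. → Quarry Holdings Ltd (R1): 79% × 67% × 49% = 25.9357% of Pinebrook Services GmbH.
Direct interest in Pinebrook Services GmbH: 25%.
Aggregating (R3): 1.0488% + 25.9357% + 25% = 51.9845%.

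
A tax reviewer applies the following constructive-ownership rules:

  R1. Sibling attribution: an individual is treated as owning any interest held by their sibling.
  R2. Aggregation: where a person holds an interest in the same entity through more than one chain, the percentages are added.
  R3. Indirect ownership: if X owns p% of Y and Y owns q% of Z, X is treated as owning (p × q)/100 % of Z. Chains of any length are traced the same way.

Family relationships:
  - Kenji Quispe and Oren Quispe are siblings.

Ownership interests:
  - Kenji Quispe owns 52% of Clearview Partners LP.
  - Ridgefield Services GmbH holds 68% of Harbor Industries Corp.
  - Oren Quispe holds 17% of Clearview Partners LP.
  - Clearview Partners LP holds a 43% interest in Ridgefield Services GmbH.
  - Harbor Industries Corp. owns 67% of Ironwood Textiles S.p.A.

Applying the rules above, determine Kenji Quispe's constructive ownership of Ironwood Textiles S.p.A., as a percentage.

By sibling attribution (R1), Kenji Quispe is treated as also owning Oren Quispe's interest in Clearview Partners LP, giving 52% + 17% = 69%.
Chain via Clearview Partners LP → Ridgefield Services GmbH → Harbor Industries Corp. (R3): 69% × 43% × 68% × 67% = 13.517652% of Ironwood Textiles S.p.A.

13.517652%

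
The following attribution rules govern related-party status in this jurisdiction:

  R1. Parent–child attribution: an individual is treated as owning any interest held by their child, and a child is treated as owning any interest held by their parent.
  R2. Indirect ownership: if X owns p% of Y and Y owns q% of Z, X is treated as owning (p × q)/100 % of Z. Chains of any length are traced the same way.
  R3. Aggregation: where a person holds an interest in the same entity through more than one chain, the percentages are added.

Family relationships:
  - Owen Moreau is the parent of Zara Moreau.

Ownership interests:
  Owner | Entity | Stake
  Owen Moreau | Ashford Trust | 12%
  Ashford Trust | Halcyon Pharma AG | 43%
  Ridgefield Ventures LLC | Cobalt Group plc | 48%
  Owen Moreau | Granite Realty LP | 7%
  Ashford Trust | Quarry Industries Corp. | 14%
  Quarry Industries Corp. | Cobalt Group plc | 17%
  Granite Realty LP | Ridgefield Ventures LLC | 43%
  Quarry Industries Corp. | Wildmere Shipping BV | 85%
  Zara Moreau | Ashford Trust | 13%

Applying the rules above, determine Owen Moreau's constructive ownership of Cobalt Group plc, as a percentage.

By parent–child attribution (R1), Owen Moreau is treated as also owning Zara Moreau's interest in Ashford Trust, giving 12% + 13% = 25%.
Chain via Ashford Trust → Quarry Industries Corp. (R2): 25% × 14% × 17% = 0.595% of Cobalt Group plc.
Chain via Granite Realty LP → Ridgefield Ventures LLC (R2): 7% × 43% × 48% = 1.4448% of Cobalt Group plc.
Aggregating (R3): 0.595% + 1.4448% = 2.0398%.

2.0398%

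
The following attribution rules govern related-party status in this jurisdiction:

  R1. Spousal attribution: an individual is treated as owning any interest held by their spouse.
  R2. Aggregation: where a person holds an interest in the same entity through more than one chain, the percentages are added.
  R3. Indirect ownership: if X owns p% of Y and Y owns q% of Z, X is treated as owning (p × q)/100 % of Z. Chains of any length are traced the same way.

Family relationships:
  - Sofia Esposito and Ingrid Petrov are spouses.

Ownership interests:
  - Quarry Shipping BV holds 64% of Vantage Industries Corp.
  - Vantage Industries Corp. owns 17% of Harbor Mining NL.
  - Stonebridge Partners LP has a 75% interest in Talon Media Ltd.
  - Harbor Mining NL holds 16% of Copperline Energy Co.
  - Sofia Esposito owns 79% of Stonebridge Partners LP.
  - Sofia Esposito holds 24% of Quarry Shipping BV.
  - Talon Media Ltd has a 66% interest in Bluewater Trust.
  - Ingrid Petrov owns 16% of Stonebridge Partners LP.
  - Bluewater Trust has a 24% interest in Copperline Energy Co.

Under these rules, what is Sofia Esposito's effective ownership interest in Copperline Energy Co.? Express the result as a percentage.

By spousal attribution (R1), Sofia Esposito is treated as also owning Ingrid Petrov's interest in Stonebridge Partners LP, giving 79% + 16% = 95%.
Chain via Quarry Shipping BV → Vantage Industries Corp. → Harbor Mining NL (R3): 24% × 64% × 17% × 16% = 0.417792% of Copperline Energy Co.
Chain via Stonebridge Partners LP → Talon Media Ltd → Bluewater Trust (R3): 95% × 75% × 66% × 24% = 11.286% of Copperline Energy Co.
Aggregating (R2): 0.417792% + 11.286% = 11.703792%.

11.703792%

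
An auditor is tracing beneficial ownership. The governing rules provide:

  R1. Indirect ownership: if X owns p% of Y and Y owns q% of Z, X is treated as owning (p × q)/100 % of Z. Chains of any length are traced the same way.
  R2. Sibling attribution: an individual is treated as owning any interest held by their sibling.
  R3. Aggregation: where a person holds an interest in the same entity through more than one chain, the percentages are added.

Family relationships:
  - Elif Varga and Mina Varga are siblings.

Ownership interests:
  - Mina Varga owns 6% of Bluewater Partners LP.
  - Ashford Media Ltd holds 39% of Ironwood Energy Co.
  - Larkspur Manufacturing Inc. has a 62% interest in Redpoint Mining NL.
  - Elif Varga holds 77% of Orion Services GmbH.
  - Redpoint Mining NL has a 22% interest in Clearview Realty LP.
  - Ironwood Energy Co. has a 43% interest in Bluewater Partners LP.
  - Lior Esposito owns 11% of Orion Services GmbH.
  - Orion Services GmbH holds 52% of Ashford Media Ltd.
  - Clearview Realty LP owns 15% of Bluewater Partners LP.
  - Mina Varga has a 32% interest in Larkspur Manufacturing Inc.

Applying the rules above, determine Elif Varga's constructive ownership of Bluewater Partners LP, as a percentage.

By sibling attribution (R2), Elif Varga is treated as owning Mina Varga's 32% interest in Larkspur Manufacturing Inc.
By sibling attribution (R2), Elif Varga is treated as owning Mina Varga's 6% interest in Bluewater Partners LP.
Chain via Orion Services GmbH → Ashford Media Ltd → Ironwood Energy Co. (R1): 77% × 52% × 39% × 43% = 6.714708% of Bluewater Partners LP.
Chain via Larkspur Manufacturing Inc. → Redpoint Mining NL → Clearview Realty LP (R1): 32% × 62% × 22% × 15% = 0.65472% of Bluewater Partners LP.
Direct interest in Bluewater Partners LP: 6%.
Aggregating (R3): 6.714708% + 0.65472% + 6% = 13.369428%.

13.369428%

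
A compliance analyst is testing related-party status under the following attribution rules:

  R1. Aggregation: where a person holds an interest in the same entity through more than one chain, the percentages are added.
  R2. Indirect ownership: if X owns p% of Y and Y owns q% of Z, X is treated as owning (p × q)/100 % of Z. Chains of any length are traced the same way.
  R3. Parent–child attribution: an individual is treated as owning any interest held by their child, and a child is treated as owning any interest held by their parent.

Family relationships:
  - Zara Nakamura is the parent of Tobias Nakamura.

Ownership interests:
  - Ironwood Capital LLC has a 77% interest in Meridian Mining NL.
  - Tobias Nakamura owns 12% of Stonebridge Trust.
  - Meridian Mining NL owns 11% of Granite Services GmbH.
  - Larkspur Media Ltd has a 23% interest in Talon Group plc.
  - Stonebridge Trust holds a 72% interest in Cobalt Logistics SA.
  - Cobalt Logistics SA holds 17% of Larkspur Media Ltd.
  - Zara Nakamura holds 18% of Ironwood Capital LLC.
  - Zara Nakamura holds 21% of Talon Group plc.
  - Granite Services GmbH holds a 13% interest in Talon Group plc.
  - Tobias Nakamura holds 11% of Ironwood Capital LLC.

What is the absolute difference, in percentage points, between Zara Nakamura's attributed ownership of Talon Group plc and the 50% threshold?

By parent–child attribution (R3), Zara Nakamura is treated as also owning Tobias Nakamura's interest in Ironwood Capital LLC, giving 18% + 11% = 29%.
By parent–child attribution (R3), Zara Nakamura is treated as owning Tobias Nakamura's 12% interest in Stonebridge Trust.
Chain via Ironwood Capital LLC → Meridian Mining NL → Granite Services GmbH (R2): 29% × 77% × 11% × 13% = 0.319319% of Talon Group plc.
Direct interest in Talon Group plc: 21%.
Chain via Stonebridge Trust → Cobalt Logistics SA → Larkspur Media Ltd (R2): 12% × 72% × 17% × 23% = 0.337824% of Talon Group plc.
Aggregating (R1): 0.319319% + 21% + 0.337824% = 21.657143%.
21.657143% falls short of the 50% threshold by 28.342857 percentage points.

28.342857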